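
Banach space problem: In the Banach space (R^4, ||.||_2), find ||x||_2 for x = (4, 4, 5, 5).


The l^2 norm = (sum |x_i|^2)^(1/2)
Sum of 2th powers = 16 + 16 + 25 + 25 = 82
||x||_2 = (82)^(1/2) = 9.0554

9.0554


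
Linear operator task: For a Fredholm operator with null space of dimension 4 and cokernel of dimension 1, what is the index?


The Fredholm index is defined as ind(T) = dim(ker T) - dim(coker T)
= 4 - 1
= 3

3


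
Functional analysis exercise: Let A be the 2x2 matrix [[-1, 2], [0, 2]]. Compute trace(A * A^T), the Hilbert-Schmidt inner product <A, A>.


trace(A * A^T) = sum of squares of all entries
= (-1)^2 + 2^2 + 0^2 + 2^2
= 1 + 4 + 0 + 4
= 9

9


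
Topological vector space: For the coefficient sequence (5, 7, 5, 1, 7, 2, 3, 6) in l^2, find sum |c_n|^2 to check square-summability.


sum |c_n|^2 = 5^2 + 7^2 + 5^2 + 1^2 + 7^2 + 2^2 + 3^2 + 6^2
= 25 + 49 + 25 + 1 + 49 + 4 + 9 + 36
= 198

198


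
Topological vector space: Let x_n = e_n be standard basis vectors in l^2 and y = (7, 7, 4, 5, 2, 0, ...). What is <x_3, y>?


x_3 = e_3 is the standard basis vector with 1 in position 3.
<x_3, y> = y_3 = 4
As n -> infinity, <x_n, y> -> 0, confirming weak convergence of (x_n) to 0.

4


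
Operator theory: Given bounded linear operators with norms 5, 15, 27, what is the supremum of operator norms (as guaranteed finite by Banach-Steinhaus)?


By the Uniform Boundedness Principle, the supremum of norms is finite.
sup_k ||T_k|| = max(5, 15, 27) = 27

27


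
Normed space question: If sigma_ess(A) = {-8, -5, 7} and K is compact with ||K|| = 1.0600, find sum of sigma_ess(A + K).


By Weyl's theorem, the essential spectrum is invariant under compact perturbations.
sigma_ess(A + K) = sigma_ess(A) = {-8, -5, 7}
Sum = -8 + -5 + 7 = -6

-6


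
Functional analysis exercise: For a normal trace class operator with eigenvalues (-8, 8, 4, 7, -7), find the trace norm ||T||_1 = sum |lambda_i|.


For a normal operator, singular values equal |eigenvalues|.
Trace norm = sum |lambda_i| = 8 + 8 + 4 + 7 + 7
= 34

34


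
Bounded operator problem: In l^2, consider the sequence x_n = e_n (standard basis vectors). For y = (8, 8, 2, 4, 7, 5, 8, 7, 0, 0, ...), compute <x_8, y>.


x_8 = e_8 is the standard basis vector with 1 in position 8.
<x_8, y> = y_8 = 7
As n -> infinity, <x_n, y> -> 0, confirming weak convergence of (x_n) to 0.

7


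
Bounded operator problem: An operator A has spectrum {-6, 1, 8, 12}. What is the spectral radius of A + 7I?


Spectrum of A + 7I = {1, 8, 15, 19}
Spectral radius = max |lambda| over the shifted spectrum
= max(1, 8, 15, 19) = 19

19


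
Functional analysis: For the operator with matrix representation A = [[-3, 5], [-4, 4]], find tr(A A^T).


trace(A * A^T) = sum of squares of all entries
= (-3)^2 + 5^2 + (-4)^2 + 4^2
= 9 + 25 + 16 + 16
= 66

66


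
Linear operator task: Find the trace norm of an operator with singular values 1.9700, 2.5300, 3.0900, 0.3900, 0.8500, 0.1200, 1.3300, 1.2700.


The nuclear norm is the sum of all singular values.
||T||_1 = 1.9700 + 2.5300 + 3.0900 + 0.3900 + 0.8500 + 0.1200 + 1.3300 + 1.2700
= 11.5500

11.5500


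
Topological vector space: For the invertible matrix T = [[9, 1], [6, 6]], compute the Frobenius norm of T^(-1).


det(T) = 9*6 - 1*6 = 48
T^(-1) = (1/48) * [[6, -1], [-6, 9]] = [[0.1250, -0.0208], [-0.1250, 0.1875]]
||T^(-1)||_F^2 = 0.1250^2 + (-0.0208)^2 + (-0.1250)^2 + 0.1875^2 = 0.0668
||T^(-1)||_F = sqrt(0.0668) = 0.2585

0.2585


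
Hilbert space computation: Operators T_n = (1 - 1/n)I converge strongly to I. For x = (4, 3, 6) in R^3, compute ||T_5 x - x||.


T_5 x - x = (1 - 1/5)x - x = -x/5
||x|| = sqrt(61) = 7.8102
||T_5 x - x|| = ||x||/5 = 7.8102/5 = 1.5620

1.5620


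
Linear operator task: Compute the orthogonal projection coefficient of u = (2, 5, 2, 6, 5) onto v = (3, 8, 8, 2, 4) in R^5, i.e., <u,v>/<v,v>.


Computing <u,v> = 2*3 + 5*8 + 2*8 + 6*2 + 5*4 = 94
Computing <v,v> = 3^2 + 8^2 + 8^2 + 2^2 + 4^2 = 157
Projection coefficient = 94/157 = 0.5987

0.5987


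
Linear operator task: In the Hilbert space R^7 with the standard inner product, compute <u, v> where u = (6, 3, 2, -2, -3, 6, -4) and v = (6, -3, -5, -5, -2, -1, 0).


Computing the standard inner product <u, v> = sum u_i * v_i
= 6*6 + 3*-3 + 2*-5 + -2*-5 + -3*-2 + 6*-1 + -4*0
= 36 + -9 + -10 + 10 + 6 + -6 + 0
= 27

27


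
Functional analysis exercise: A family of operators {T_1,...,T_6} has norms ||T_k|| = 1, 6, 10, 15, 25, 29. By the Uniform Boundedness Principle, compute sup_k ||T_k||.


By the Uniform Boundedness Principle, the supremum of norms is finite.
sup_k ||T_k|| = max(1, 6, 10, 15, 25, 29) = 29

29


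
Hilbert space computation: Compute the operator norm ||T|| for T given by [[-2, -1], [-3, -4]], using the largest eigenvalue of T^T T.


A^T A = [[13, 14], [14, 17]]
trace(A^T A) = 30, det(A^T A) = 25
discriminant = 30^2 - 4*25 = 800
Largest eigenvalue of A^T A = (trace + sqrt(disc))/2 = 29.1421
||T|| = sqrt(29.1421) = 5.3983

5.3983


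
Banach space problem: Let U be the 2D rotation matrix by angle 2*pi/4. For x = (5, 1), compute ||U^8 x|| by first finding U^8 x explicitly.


U is a rotation by theta = 2*pi/4
U^8 = rotation by 8*theta = 16*pi/4 = 0*pi/4 (mod 2*pi)
cos(0*pi/4) = 1.0000, sin(0*pi/4) = 0.0000
U^8 x = (1.0000 * 5 - 0.0000 * 1, 0.0000 * 5 + 1.0000 * 1)
= (5.0000, 1.0000)
||U^8 x|| = sqrt(5.0000^2 + 1.0000^2) = sqrt(26.0000) = 5.0990

5.0990


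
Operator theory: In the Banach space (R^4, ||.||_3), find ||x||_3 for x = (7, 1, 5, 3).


The l^3 norm = (sum |x_i|^3)^(1/3)
Sum of 3th powers = 343 + 1 + 125 + 27 = 496
||x||_3 = (496)^(1/3) = 7.9158

7.9158


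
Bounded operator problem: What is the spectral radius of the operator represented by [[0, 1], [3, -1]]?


For a 2x2 matrix, eigenvalues satisfy lambda^2 - (trace)*lambda + det = 0
trace = 0 + -1 = -1
det = 0*-1 - 1*3 = -3
discriminant = (-1)^2 - 4*(-3) = 13
spectral radius = max |eigenvalue| = 2.3028

2.3028


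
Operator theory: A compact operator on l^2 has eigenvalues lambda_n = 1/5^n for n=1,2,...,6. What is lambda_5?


The eigenvalue formula gives lambda_5 = 1/5^5
= 1/3125
= 3.2000e-04

3.2000e-04


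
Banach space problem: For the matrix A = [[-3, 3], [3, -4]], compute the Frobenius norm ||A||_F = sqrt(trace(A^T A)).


||A||_F^2 = sum a_ij^2
= (-3)^2 + 3^2 + 3^2 + (-4)^2
= 9 + 9 + 9 + 16 = 43
||A||_F = sqrt(43) = 6.5574

6.5574


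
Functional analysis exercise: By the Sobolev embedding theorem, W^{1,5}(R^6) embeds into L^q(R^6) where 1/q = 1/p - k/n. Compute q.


Using the Sobolev embedding formula: 1/q = 1/p - k/n
1/q = 1/5 - 1/6 = 1/30
q = 1/(1/30) = 30

30.0000


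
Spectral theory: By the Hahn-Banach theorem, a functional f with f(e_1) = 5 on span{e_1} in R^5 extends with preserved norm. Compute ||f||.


The norm of f is given by ||f|| = sup_{||x||=1} |f(x)|.
On span{e_1}, ||e_1|| = 1, so ||f|| = |f(e_1)| / ||e_1||
= |5| / 1 = 5.0000

5.0000


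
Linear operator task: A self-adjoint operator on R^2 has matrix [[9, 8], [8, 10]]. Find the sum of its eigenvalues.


For a self-adjoint (symmetric) matrix, the eigenvalues are real.
The sum of eigenvalues equals the trace of the matrix.
trace = 9 + 10 = 19

19


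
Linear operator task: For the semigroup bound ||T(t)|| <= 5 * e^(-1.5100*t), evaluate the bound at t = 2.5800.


||T(2.5800)|| <= 5 * exp(-1.5100 * 2.5800)
= 5 * exp(-3.8958)
= 5 * 0.0203
= 0.1016

0.1016


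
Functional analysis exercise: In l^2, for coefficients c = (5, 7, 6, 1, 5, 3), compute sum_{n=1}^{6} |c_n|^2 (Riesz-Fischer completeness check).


sum |c_n|^2 = 5^2 + 7^2 + 6^2 + 1^2 + 5^2 + 3^2
= 25 + 49 + 36 + 1 + 25 + 9
= 145

145


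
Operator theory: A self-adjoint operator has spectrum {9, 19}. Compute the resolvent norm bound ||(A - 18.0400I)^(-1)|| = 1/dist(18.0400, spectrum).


dist(18.0400, {9, 19}) = min(|18.0400 - 9|, |18.0400 - 19|)
= min(9.0400, 0.9600) = 0.9600
Resolvent bound = 1/0.9600 = 1.0417

1.0417


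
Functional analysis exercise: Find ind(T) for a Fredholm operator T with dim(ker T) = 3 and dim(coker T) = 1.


The Fredholm index is defined as ind(T) = dim(ker T) - dim(coker T)
= 3 - 1
= 2

2


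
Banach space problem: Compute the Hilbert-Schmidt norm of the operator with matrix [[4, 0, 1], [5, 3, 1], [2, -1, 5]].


The Hilbert-Schmidt norm is sqrt(sum of squares of all entries).
Sum of squares = 4^2 + 0^2 + 1^2 + 5^2 + 3^2 + 1^2 + 2^2 + (-1)^2 + 5^2
= 16 + 0 + 1 + 25 + 9 + 1 + 4 + 1 + 25 = 82
||T||_HS = sqrt(82) = 9.0554

9.0554


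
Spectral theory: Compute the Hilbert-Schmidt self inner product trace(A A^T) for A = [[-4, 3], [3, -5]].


trace(A * A^T) = sum of squares of all entries
= (-4)^2 + 3^2 + 3^2 + (-5)^2
= 16 + 9 + 9 + 25
= 59

59


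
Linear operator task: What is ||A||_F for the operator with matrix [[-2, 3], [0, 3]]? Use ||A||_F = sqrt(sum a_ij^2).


||A||_F^2 = sum a_ij^2
= (-2)^2 + 3^2 + 0^2 + 3^2
= 4 + 9 + 0 + 9 = 22
||A||_F = sqrt(22) = 4.6904

4.6904


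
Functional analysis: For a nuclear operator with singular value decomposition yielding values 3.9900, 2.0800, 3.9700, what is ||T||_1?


The nuclear norm is the sum of all singular values.
||T||_1 = 3.9900 + 2.0800 + 3.9700
= 10.0400

10.0400


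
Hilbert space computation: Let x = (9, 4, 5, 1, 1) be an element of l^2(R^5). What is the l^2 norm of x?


The l^2 norm = (sum |x_i|^2)^(1/2)
Sum of 2th powers = 81 + 16 + 25 + 1 + 1 = 124
||x||_2 = (124)^(1/2) = 11.1355

11.1355


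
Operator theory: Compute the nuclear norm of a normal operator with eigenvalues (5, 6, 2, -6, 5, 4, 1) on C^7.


For a normal operator, singular values equal |eigenvalues|.
Trace norm = sum |lambda_i| = 5 + 6 + 2 + 6 + 5 + 4 + 1
= 29

29


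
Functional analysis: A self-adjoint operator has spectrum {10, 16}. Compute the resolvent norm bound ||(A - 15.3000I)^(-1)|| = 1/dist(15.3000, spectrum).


dist(15.3000, {10, 16}) = min(|15.3000 - 10|, |15.3000 - 16|)
= min(5.3000, 0.7000) = 0.7000
Resolvent bound = 1/0.7000 = 1.4286

1.4286


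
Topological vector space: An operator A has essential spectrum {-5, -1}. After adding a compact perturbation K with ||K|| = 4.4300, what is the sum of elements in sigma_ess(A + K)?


By Weyl's theorem, the essential spectrum is invariant under compact perturbations.
sigma_ess(A + K) = sigma_ess(A) = {-5, -1}
Sum = -5 + -1 = -6

-6


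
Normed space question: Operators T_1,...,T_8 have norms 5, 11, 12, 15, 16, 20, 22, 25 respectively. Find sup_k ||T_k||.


By the Uniform Boundedness Principle, the supremum of norms is finite.
sup_k ||T_k|| = max(5, 11, 12, 15, 16, 20, 22, 25) = 25

25


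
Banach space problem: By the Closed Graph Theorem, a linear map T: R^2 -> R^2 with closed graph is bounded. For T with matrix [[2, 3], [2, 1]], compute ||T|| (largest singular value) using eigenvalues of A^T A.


A^T A = [[8, 8], [8, 10]]
trace(A^T A) = 18, det(A^T A) = 16
discriminant = 18^2 - 4*16 = 260
Largest eigenvalue of A^T A = (trace + sqrt(disc))/2 = 17.0623
||T|| = sqrt(17.0623) = 4.1306

4.1306


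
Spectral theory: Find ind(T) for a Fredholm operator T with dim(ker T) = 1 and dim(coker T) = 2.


The Fredholm index is defined as ind(T) = dim(ker T) - dim(coker T)
= 1 - 2
= -1

-1


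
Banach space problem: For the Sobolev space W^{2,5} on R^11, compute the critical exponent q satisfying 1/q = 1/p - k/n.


Using the Sobolev embedding formula: 1/q = 1/p - k/n
1/q = 1/5 - 2/11 = 1/55
q = 1/(1/55) = 55

55.0000


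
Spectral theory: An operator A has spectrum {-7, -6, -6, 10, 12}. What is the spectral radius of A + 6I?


Spectrum of A + 6I = {-1, 0, 0, 16, 18}
Spectral radius = max |lambda| over the shifted spectrum
= max(1, 0, 0, 16, 18) = 18

18


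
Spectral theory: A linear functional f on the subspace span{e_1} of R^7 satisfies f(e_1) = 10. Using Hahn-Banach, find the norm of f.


The norm of f is given by ||f|| = sup_{||x||=1} |f(x)|.
On span{e_1}, ||e_1|| = 1, so ||f|| = |f(e_1)| / ||e_1||
= |10| / 1 = 10.0000

10.0000


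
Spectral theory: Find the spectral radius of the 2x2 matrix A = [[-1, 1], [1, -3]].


For a 2x2 matrix, eigenvalues satisfy lambda^2 - (trace)*lambda + det = 0
trace = -1 + -3 = -4
det = -1*-3 - 1*1 = 2
discriminant = (-4)^2 - 4*(2) = 8
spectral radius = max |eigenvalue| = 3.4142

3.4142


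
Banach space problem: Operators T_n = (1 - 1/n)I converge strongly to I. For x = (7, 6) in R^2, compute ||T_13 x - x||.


T_13 x - x = (1 - 1/13)x - x = -x/13
||x|| = sqrt(85) = 9.2195
||T_13 x - x|| = ||x||/13 = 9.2195/13 = 0.7092

0.7092


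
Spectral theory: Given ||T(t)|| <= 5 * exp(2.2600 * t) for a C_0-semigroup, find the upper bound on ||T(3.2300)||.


||T(3.2300)|| <= 5 * exp(2.2600 * 3.2300)
= 5 * exp(7.2998)
= 5 * 1480.0039
= 7400.0195

7400.0195


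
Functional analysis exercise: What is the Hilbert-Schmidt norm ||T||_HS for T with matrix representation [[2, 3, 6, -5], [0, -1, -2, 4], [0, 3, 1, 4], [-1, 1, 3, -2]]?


The Hilbert-Schmidt norm is sqrt(sum of squares of all entries).
Sum of squares = 2^2 + 3^2 + 6^2 + (-5)^2 + 0^2 + (-1)^2 + (-2)^2 + 4^2 + 0^2 + 3^2 + 1^2 + 4^2 + (-1)^2 + 1^2 + 3^2 + (-2)^2
= 4 + 9 + 36 + 25 + 0 + 1 + 4 + 16 + 0 + 9 + 1 + 16 + 1 + 1 + 9 + 4 = 136
||T||_HS = sqrt(136) = 11.6619

11.6619


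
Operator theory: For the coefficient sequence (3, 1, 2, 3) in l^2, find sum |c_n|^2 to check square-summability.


sum |c_n|^2 = 3^2 + 1^2 + 2^2 + 3^2
= 9 + 1 + 4 + 9
= 23

23


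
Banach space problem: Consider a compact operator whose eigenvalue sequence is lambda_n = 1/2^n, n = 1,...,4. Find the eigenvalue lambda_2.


The eigenvalue formula gives lambda_2 = 1/2^2
= 1/4
= 0.2500

0.2500


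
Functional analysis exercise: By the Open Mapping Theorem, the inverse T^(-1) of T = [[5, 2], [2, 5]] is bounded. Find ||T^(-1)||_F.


det(T) = 5*5 - 2*2 = 21
T^(-1) = (1/21) * [[5, -2], [-2, 5]] = [[0.2381, -0.0952], [-0.0952, 0.2381]]
||T^(-1)||_F^2 = 0.2381^2 + (-0.0952)^2 + (-0.0952)^2 + 0.2381^2 = 0.1315
||T^(-1)||_F = sqrt(0.1315) = 0.3627

0.3627


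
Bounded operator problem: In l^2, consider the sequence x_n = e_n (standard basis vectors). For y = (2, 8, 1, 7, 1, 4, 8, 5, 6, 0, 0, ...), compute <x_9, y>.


x_9 = e_9 is the standard basis vector with 1 in position 9.
<x_9, y> = y_9 = 6
As n -> infinity, <x_n, y> -> 0, confirming weak convergence of (x_n) to 0.

6


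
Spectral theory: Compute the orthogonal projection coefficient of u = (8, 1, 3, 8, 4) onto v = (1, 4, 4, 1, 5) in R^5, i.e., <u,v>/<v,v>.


Computing <u,v> = 8*1 + 1*4 + 3*4 + 8*1 + 4*5 = 52
Computing <v,v> = 1^2 + 4^2 + 4^2 + 1^2 + 5^2 = 59
Projection coefficient = 52/59 = 0.8814

0.8814


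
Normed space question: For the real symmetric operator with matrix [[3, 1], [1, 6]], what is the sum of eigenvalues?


For a self-adjoint (symmetric) matrix, the eigenvalues are real.
The sum of eigenvalues equals the trace of the matrix.
trace = 3 + 6 = 9

9


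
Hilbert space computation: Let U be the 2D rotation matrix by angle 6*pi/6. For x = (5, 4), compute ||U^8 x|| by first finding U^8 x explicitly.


U is a rotation by theta = 6*pi/6
U^8 = rotation by 8*theta = 48*pi/6 = 0*pi/6 (mod 2*pi)
cos(0*pi/6) = 1.0000, sin(0*pi/6) = 0.0000
U^8 x = (1.0000 * 5 - 0.0000 * 4, 0.0000 * 5 + 1.0000 * 4)
= (5.0000, 4.0000)
||U^8 x|| = sqrt(5.0000^2 + 4.0000^2) = sqrt(41.0000) = 6.4031

6.4031


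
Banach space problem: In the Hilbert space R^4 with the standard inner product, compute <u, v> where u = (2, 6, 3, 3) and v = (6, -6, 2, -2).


Computing the standard inner product <u, v> = sum u_i * v_i
= 2*6 + 6*-6 + 3*2 + 3*-2
= 12 + -36 + 6 + -6
= -24

-24


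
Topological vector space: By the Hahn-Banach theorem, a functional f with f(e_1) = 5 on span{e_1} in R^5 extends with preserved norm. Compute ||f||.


The norm of f is given by ||f|| = sup_{||x||=1} |f(x)|.
On span{e_1}, ||e_1|| = 1, so ||f|| = |f(e_1)| / ||e_1||
= |5| / 1 = 5.0000

5.0000


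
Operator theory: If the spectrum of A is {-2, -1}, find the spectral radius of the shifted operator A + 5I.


Spectrum of A + 5I = {3, 4}
Spectral radius = max |lambda| over the shifted spectrum
= max(3, 4) = 4

4


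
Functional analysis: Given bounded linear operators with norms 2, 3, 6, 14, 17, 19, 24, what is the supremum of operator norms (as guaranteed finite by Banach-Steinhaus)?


By the Uniform Boundedness Principle, the supremum of norms is finite.
sup_k ||T_k|| = max(2, 3, 6, 14, 17, 19, 24) = 24

24


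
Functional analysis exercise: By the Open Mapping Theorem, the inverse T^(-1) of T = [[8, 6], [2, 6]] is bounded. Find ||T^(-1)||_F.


det(T) = 8*6 - 6*2 = 36
T^(-1) = (1/36) * [[6, -6], [-2, 8]] = [[0.1667, -0.1667], [-0.0556, 0.2222]]
||T^(-1)||_F^2 = 0.1667^2 + (-0.1667)^2 + (-0.0556)^2 + 0.2222^2 = 0.1080
||T^(-1)||_F = sqrt(0.1080) = 0.3287

0.3287


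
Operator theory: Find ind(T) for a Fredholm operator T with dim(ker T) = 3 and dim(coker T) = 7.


The Fredholm index is defined as ind(T) = dim(ker T) - dim(coker T)
= 3 - 7
= -4

-4


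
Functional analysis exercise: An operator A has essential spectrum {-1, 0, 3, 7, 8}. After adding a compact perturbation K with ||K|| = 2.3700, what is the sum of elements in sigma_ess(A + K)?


By Weyl's theorem, the essential spectrum is invariant under compact perturbations.
sigma_ess(A + K) = sigma_ess(A) = {-1, 0, 3, 7, 8}
Sum = -1 + 0 + 3 + 7 + 8 = 17

17


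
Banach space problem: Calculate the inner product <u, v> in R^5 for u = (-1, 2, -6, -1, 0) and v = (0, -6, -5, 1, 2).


Computing the standard inner product <u, v> = sum u_i * v_i
= -1*0 + 2*-6 + -6*-5 + -1*1 + 0*2
= 0 + -12 + 30 + -1 + 0
= 17

17


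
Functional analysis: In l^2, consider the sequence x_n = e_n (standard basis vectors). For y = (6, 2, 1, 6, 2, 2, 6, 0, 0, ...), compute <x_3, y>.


x_3 = e_3 is the standard basis vector with 1 in position 3.
<x_3, y> = y_3 = 1
As n -> infinity, <x_n, y> -> 0, confirming weak convergence of (x_n) to 0.

1


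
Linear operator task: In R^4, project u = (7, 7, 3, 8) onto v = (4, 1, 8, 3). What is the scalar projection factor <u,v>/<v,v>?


Computing <u,v> = 7*4 + 7*1 + 3*8 + 8*3 = 83
Computing <v,v> = 4^2 + 1^2 + 8^2 + 3^2 = 90
Projection coefficient = 83/90 = 0.9222

0.9222


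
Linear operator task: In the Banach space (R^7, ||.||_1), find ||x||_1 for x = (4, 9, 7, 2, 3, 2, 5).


The l^1 norm equals the sum of absolute values of all components.
||x||_1 = 4 + 9 + 7 + 2 + 3 + 2 + 5
= 32

32.0000


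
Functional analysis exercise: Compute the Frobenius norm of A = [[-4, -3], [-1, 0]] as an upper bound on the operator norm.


||A||_F^2 = sum a_ij^2
= (-4)^2 + (-3)^2 + (-1)^2 + 0^2
= 16 + 9 + 1 + 0 = 26
||A||_F = sqrt(26) = 5.0990

5.0990


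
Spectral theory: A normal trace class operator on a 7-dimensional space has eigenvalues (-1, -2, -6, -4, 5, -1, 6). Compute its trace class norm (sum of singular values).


For a normal operator, singular values equal |eigenvalues|.
Trace norm = sum |lambda_i| = 1 + 2 + 6 + 4 + 5 + 1 + 6
= 25

25


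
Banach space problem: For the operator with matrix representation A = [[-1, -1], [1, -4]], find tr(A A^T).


trace(A * A^T) = sum of squares of all entries
= (-1)^2 + (-1)^2 + 1^2 + (-4)^2
= 1 + 1 + 1 + 16
= 19

19


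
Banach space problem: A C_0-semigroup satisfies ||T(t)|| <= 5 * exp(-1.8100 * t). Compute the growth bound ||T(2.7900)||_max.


||T(2.7900)|| <= 5 * exp(-1.8100 * 2.7900)
= 5 * exp(-5.0499)
= 5 * 0.0064
= 0.0320

0.0320


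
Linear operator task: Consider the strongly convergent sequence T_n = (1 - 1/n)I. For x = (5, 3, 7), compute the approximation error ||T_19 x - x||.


T_19 x - x = (1 - 1/19)x - x = -x/19
||x|| = sqrt(83) = 9.1104
||T_19 x - x|| = ||x||/19 = 9.1104/19 = 0.4795

0.4795


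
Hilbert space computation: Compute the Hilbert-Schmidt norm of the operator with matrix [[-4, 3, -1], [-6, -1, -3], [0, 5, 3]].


The Hilbert-Schmidt norm is sqrt(sum of squares of all entries).
Sum of squares = (-4)^2 + 3^2 + (-1)^2 + (-6)^2 + (-1)^2 + (-3)^2 + 0^2 + 5^2 + 3^2
= 16 + 9 + 1 + 36 + 1 + 9 + 0 + 25 + 9 = 106
||T||_HS = sqrt(106) = 10.2956

10.2956


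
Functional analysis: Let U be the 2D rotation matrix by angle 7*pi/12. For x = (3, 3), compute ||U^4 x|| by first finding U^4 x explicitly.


U is a rotation by theta = 7*pi/12
U^4 = rotation by 4*theta = 28*pi/12 = 4*pi/12 (mod 2*pi)
cos(4*pi/12) = 0.5000, sin(4*pi/12) = 0.8660
U^4 x = (0.5000 * 3 - 0.8660 * 3, 0.8660 * 3 + 0.5000 * 3)
= (-1.0981, 4.0981)
||U^4 x|| = sqrt((-1.0981)^2 + 4.0981^2) = sqrt(18.0000) = 4.2426

4.2426


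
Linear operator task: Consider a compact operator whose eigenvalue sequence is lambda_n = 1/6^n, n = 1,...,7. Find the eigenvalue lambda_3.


The eigenvalue formula gives lambda_3 = 1/6^3
= 1/216
= 0.0046

0.0046


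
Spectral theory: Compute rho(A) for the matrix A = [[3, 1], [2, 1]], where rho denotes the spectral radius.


For a 2x2 matrix, eigenvalues satisfy lambda^2 - (trace)*lambda + det = 0
trace = 3 + 1 = 4
det = 3*1 - 1*2 = 1
discriminant = 4^2 - 4*(1) = 12
spectral radius = max |eigenvalue| = 3.7321

3.7321


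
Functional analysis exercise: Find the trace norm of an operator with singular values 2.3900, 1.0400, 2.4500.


The nuclear norm is the sum of all singular values.
||T||_1 = 2.3900 + 1.0400 + 2.4500
= 5.8800

5.8800


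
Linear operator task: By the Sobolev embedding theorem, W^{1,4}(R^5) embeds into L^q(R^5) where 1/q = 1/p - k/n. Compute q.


Using the Sobolev embedding formula: 1/q = 1/p - k/n
1/q = 1/4 - 1/5 = 1/20
q = 1/(1/20) = 20

20.0000


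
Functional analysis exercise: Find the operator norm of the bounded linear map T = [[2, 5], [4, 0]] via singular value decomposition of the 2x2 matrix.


A^T A = [[20, 10], [10, 25]]
trace(A^T A) = 45, det(A^T A) = 400
discriminant = 45^2 - 4*400 = 425
Largest eigenvalue of A^T A = (trace + sqrt(disc))/2 = 32.8078
||T|| = sqrt(32.8078) = 5.7278

5.7278


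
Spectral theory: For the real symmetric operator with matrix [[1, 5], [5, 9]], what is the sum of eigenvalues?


For a self-adjoint (symmetric) matrix, the eigenvalues are real.
The sum of eigenvalues equals the trace of the matrix.
trace = 1 + 9 = 10

10


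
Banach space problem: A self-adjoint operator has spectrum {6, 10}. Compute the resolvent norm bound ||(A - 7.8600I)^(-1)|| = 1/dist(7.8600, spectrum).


dist(7.8600, {6, 10}) = min(|7.8600 - 6|, |7.8600 - 10|)
= min(1.8600, 2.1400) = 1.8600
Resolvent bound = 1/1.8600 = 0.5376

0.5376


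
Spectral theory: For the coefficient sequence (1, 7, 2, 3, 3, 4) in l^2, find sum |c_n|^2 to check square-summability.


sum |c_n|^2 = 1^2 + 7^2 + 2^2 + 3^2 + 3^2 + 4^2
= 1 + 49 + 4 + 9 + 9 + 16
= 88

88


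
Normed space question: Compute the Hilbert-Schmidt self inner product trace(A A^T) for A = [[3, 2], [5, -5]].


trace(A * A^T) = sum of squares of all entries
= 3^2 + 2^2 + 5^2 + (-5)^2
= 9 + 4 + 25 + 25
= 63

63


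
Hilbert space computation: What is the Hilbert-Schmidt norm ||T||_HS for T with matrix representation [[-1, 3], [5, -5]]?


The Hilbert-Schmidt norm is sqrt(sum of squares of all entries).
Sum of squares = (-1)^2 + 3^2 + 5^2 + (-5)^2
= 1 + 9 + 25 + 25 = 60
||T||_HS = sqrt(60) = 7.7460

7.7460


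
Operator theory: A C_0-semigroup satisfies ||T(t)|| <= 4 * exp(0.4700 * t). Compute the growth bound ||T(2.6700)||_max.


||T(2.6700)|| <= 4 * exp(0.4700 * 2.6700)
= 4 * exp(1.2549)
= 4 * 3.5075
= 14.0300

14.0300


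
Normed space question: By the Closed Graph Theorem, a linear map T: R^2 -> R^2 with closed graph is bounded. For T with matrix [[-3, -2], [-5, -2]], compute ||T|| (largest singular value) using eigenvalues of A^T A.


A^T A = [[34, 16], [16, 8]]
trace(A^T A) = 42, det(A^T A) = 16
discriminant = 42^2 - 4*16 = 1700
Largest eigenvalue of A^T A = (trace + sqrt(disc))/2 = 41.6155
||T|| = sqrt(41.6155) = 6.4510

6.4510


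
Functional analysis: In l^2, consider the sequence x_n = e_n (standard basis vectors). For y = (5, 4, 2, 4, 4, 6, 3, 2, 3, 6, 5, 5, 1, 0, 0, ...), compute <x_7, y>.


x_7 = e_7 is the standard basis vector with 1 in position 7.
<x_7, y> = y_7 = 3
As n -> infinity, <x_n, y> -> 0, confirming weak convergence of (x_n) to 0.

3


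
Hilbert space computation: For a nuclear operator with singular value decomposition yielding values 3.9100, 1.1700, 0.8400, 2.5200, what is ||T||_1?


The nuclear norm is the sum of all singular values.
||T||_1 = 3.9100 + 1.1700 + 0.8400 + 2.5200
= 8.4400

8.4400


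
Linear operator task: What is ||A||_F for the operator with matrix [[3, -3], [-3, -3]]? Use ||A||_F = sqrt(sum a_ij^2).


||A||_F^2 = sum a_ij^2
= 3^2 + (-3)^2 + (-3)^2 + (-3)^2
= 9 + 9 + 9 + 9 = 36
||A||_F = sqrt(36) = 6.0000

6.0000


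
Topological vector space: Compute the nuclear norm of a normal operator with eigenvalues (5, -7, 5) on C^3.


For a normal operator, singular values equal |eigenvalues|.
Trace norm = sum |lambda_i| = 5 + 7 + 5
= 17

17


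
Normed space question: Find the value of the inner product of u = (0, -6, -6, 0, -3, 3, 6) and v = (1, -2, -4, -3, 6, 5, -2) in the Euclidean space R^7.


Computing the standard inner product <u, v> = sum u_i * v_i
= 0*1 + -6*-2 + -6*-4 + 0*-3 + -3*6 + 3*5 + 6*-2
= 0 + 12 + 24 + 0 + -18 + 15 + -12
= 21

21


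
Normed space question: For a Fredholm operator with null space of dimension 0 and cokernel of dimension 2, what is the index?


The Fredholm index is defined as ind(T) = dim(ker T) - dim(coker T)
= 0 - 2
= -2

-2


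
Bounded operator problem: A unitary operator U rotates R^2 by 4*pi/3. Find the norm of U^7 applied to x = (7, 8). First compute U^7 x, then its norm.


U is a rotation by theta = 4*pi/3
U^7 = rotation by 7*theta = 28*pi/3 = 4*pi/3 (mod 2*pi)
cos(4*pi/3) = -0.5000, sin(4*pi/3) = -0.8660
U^7 x = (-0.5000 * 7 - -0.8660 * 8, -0.8660 * 7 + -0.5000 * 8)
= (3.4282, -10.0622)
||U^7 x|| = sqrt(3.4282^2 + (-10.0622)^2) = sqrt(113.0000) = 10.6301

10.6301


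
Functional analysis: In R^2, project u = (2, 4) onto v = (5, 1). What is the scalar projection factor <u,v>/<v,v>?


Computing <u,v> = 2*5 + 4*1 = 14
Computing <v,v> = 5^2 + 1^2 = 26
Projection coefficient = 14/26 = 0.5385

0.5385


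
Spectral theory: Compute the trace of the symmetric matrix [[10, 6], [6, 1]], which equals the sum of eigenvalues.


For a self-adjoint (symmetric) matrix, the eigenvalues are real.
The sum of eigenvalues equals the trace of the matrix.
trace = 10 + 1 = 11

11


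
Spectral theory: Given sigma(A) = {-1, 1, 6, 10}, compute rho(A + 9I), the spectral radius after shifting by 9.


Spectrum of A + 9I = {8, 10, 15, 19}
Spectral radius = max |lambda| over the shifted spectrum
= max(8, 10, 15, 19) = 19

19


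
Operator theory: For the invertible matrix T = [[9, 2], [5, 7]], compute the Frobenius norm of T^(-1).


det(T) = 9*7 - 2*5 = 53
T^(-1) = (1/53) * [[7, -2], [-5, 9]] = [[0.1321, -0.0377], [-0.0943, 0.1698]]
||T^(-1)||_F^2 = 0.1321^2 + (-0.0377)^2 + (-0.0943)^2 + 0.1698^2 = 0.0566
||T^(-1)||_F = sqrt(0.0566) = 0.2379

0.2379


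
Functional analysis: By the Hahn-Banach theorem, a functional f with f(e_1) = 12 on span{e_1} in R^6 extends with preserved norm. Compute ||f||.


The norm of f is given by ||f|| = sup_{||x||=1} |f(x)|.
On span{e_1}, ||e_1|| = 1, so ||f|| = |f(e_1)| / ||e_1||
= |12| / 1 = 12.0000

12.0000


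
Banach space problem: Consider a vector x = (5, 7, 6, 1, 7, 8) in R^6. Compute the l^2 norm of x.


The l^2 norm = (sum |x_i|^2)^(1/2)
Sum of 2th powers = 25 + 49 + 36 + 1 + 49 + 64 = 224
||x||_2 = (224)^(1/2) = 14.9666

14.9666


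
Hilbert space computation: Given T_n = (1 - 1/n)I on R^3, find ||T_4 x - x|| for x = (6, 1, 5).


T_4 x - x = (1 - 1/4)x - x = -x/4
||x|| = sqrt(62) = 7.8740
||T_4 x - x|| = ||x||/4 = 7.8740/4 = 1.9685

1.9685


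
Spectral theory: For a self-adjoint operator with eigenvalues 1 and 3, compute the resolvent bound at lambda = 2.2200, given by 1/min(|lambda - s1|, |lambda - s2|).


dist(2.2200, {1, 3}) = min(|2.2200 - 1|, |2.2200 - 3|)
= min(1.2200, 0.7800) = 0.7800
Resolvent bound = 1/0.7800 = 1.2821

1.2821


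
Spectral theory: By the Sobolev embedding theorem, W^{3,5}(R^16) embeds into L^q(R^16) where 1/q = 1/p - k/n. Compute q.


Using the Sobolev embedding formula: 1/q = 1/p - k/n
1/q = 1/5 - 3/16 = 1/80
q = 1/(1/80) = 80

80.0000


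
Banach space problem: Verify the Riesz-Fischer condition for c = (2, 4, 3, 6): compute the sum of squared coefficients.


sum |c_n|^2 = 2^2 + 4^2 + 3^2 + 6^2
= 4 + 16 + 9 + 36
= 65

65


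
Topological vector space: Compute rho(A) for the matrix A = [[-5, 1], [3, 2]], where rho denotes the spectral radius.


For a 2x2 matrix, eigenvalues satisfy lambda^2 - (trace)*lambda + det = 0
trace = -5 + 2 = -3
det = -5*2 - 1*3 = -13
discriminant = (-3)^2 - 4*(-13) = 61
spectral radius = max |eigenvalue| = 5.4051

5.4051


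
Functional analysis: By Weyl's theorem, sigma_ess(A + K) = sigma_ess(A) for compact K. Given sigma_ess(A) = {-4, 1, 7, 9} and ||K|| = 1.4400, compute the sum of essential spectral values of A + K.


By Weyl's theorem, the essential spectrum is invariant under compact perturbations.
sigma_ess(A + K) = sigma_ess(A) = {-4, 1, 7, 9}
Sum = -4 + 1 + 7 + 9 = 13

13


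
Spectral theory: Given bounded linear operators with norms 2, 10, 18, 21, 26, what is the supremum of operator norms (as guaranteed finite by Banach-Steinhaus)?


By the Uniform Boundedness Principle, the supremum of norms is finite.
sup_k ||T_k|| = max(2, 10, 18, 21, 26) = 26

26


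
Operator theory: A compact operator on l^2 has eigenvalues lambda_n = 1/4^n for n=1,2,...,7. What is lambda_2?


The eigenvalue formula gives lambda_2 = 1/4^2
= 1/16
= 0.0625

0.0625


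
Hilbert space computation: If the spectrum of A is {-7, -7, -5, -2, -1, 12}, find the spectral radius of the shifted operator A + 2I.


Spectrum of A + 2I = {-5, -5, -3, 0, 1, 14}
Spectral radius = max |lambda| over the shifted spectrum
= max(5, 5, 3, 0, 1, 14) = 14

14


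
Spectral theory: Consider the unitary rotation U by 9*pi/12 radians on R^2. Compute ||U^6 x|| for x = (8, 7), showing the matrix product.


U is a rotation by theta = 9*pi/12
U^6 = rotation by 6*theta = 54*pi/12 = 6*pi/12 (mod 2*pi)
cos(6*pi/12) = 0.0000, sin(6*pi/12) = 1.0000
U^6 x = (0.0000 * 8 - 1.0000 * 7, 1.0000 * 8 + 0.0000 * 7)
= (-7.0000, 8.0000)
||U^6 x|| = sqrt((-7.0000)^2 + 8.0000^2) = sqrt(113.0000) = 10.6301

10.6301


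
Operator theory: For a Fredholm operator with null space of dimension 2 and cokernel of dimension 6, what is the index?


The Fredholm index is defined as ind(T) = dim(ker T) - dim(coker T)
= 2 - 6
= -4

-4


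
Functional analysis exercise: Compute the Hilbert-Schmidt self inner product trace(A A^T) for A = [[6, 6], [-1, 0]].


trace(A * A^T) = sum of squares of all entries
= 6^2 + 6^2 + (-1)^2 + 0^2
= 36 + 36 + 1 + 0
= 73

73


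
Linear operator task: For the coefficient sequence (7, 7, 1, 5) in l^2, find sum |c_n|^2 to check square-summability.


sum |c_n|^2 = 7^2 + 7^2 + 1^2 + 5^2
= 49 + 49 + 1 + 25
= 124

124


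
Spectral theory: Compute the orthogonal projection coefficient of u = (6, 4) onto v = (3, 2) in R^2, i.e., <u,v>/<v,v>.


Computing <u,v> = 6*3 + 4*2 = 26
Computing <v,v> = 3^2 + 2^2 = 13
Projection coefficient = 26/13 = 2.0000

2.0000


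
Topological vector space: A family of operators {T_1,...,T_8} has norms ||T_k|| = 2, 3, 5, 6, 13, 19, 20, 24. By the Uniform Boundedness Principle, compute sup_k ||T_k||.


By the Uniform Boundedness Principle, the supremum of norms is finite.
sup_k ||T_k|| = max(2, 3, 5, 6, 13, 19, 20, 24) = 24

24


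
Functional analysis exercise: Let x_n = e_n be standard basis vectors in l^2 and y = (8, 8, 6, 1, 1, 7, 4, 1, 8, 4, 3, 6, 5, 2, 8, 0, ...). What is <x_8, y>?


x_8 = e_8 is the standard basis vector with 1 in position 8.
<x_8, y> = y_8 = 1
As n -> infinity, <x_n, y> -> 0, confirming weak convergence of (x_n) to 0.

1


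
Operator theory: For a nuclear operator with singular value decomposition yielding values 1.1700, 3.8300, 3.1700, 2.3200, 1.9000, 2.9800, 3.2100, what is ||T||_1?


The nuclear norm is the sum of all singular values.
||T||_1 = 1.1700 + 3.8300 + 3.1700 + 2.3200 + 1.9000 + 2.9800 + 3.2100
= 18.5800

18.5800


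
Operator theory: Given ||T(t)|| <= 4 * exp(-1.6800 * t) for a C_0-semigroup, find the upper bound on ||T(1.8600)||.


||T(1.8600)|| <= 4 * exp(-1.6800 * 1.8600)
= 4 * exp(-3.1248)
= 4 * 0.0439
= 0.1758

0.1758


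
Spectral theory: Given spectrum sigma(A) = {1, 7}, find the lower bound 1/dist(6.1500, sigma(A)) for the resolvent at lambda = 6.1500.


dist(6.1500, {1, 7}) = min(|6.1500 - 1|, |6.1500 - 7|)
= min(5.1500, 0.8500) = 0.8500
Resolvent bound = 1/0.8500 = 1.1765

1.1765


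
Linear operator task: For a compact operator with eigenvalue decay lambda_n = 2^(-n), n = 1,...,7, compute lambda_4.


The eigenvalue formula gives lambda_4 = 1/2^4
= 1/16
= 0.0625

0.0625


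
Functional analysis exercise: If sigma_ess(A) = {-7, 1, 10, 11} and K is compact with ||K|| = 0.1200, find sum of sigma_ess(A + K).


By Weyl's theorem, the essential spectrum is invariant under compact perturbations.
sigma_ess(A + K) = sigma_ess(A) = {-7, 1, 10, 11}
Sum = -7 + 1 + 10 + 11 = 15

15


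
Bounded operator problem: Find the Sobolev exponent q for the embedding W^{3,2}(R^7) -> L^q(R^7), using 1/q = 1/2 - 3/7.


Using the Sobolev embedding formula: 1/q = 1/p - k/n
1/q = 1/2 - 3/7 = 1/14
q = 1/(1/14) = 14

14.0000


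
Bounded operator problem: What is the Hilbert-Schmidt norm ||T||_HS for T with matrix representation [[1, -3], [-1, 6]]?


The Hilbert-Schmidt norm is sqrt(sum of squares of all entries).
Sum of squares = 1^2 + (-3)^2 + (-1)^2 + 6^2
= 1 + 9 + 1 + 36 = 47
||T||_HS = sqrt(47) = 6.8557

6.8557


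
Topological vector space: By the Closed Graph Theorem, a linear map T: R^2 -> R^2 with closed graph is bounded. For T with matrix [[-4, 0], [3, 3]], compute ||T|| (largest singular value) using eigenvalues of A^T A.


A^T A = [[25, 9], [9, 9]]
trace(A^T A) = 34, det(A^T A) = 144
discriminant = 34^2 - 4*144 = 580
Largest eigenvalue of A^T A = (trace + sqrt(disc))/2 = 29.0416
||T|| = sqrt(29.0416) = 5.3890

5.3890


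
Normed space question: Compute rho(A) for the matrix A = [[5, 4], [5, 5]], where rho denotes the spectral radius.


For a 2x2 matrix, eigenvalues satisfy lambda^2 - (trace)*lambda + det = 0
trace = 5 + 5 = 10
det = 5*5 - 4*5 = 5
discriminant = 10^2 - 4*(5) = 80
spectral radius = max |eigenvalue| = 9.4721

9.4721


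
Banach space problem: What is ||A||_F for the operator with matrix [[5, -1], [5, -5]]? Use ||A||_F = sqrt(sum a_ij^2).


||A||_F^2 = sum a_ij^2
= 5^2 + (-1)^2 + 5^2 + (-5)^2
= 25 + 1 + 25 + 25 = 76
||A||_F = sqrt(76) = 8.7178

8.7178


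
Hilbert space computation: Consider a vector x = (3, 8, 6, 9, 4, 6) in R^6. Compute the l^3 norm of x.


The l^3 norm = (sum |x_i|^3)^(1/3)
Sum of 3th powers = 27 + 512 + 216 + 729 + 64 + 216 = 1764
||x||_3 = (1764)^(1/3) = 12.0828

12.0828


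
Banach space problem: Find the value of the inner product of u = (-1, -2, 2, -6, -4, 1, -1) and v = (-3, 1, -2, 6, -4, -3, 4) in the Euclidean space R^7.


Computing the standard inner product <u, v> = sum u_i * v_i
= -1*-3 + -2*1 + 2*-2 + -6*6 + -4*-4 + 1*-3 + -1*4
= 3 + -2 + -4 + -36 + 16 + -3 + -4
= -30

-30


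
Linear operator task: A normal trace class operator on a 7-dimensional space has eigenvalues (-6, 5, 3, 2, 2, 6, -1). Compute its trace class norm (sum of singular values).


For a normal operator, singular values equal |eigenvalues|.
Trace norm = sum |lambda_i| = 6 + 5 + 3 + 2 + 2 + 6 + 1
= 25

25


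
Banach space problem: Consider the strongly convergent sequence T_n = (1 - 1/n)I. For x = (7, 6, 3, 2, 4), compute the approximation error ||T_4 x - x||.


T_4 x - x = (1 - 1/4)x - x = -x/4
||x|| = sqrt(114) = 10.6771
||T_4 x - x|| = ||x||/4 = 10.6771/4 = 2.6693

2.6693


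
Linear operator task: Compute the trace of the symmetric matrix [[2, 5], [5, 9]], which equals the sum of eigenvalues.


For a self-adjoint (symmetric) matrix, the eigenvalues are real.
The sum of eigenvalues equals the trace of the matrix.
trace = 2 + 9 = 11

11


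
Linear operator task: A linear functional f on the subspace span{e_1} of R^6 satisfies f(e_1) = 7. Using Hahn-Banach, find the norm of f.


The norm of f is given by ||f|| = sup_{||x||=1} |f(x)|.
On span{e_1}, ||e_1|| = 1, so ||f|| = |f(e_1)| / ||e_1||
= |7| / 1 = 7.0000

7.0000


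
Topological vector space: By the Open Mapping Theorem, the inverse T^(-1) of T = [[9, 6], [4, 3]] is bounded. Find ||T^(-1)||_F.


det(T) = 9*3 - 6*4 = 3
T^(-1) = (1/3) * [[3, -6], [-4, 9]] = [[1.0000, -2.0000], [-1.3333, 3.0000]]
||T^(-1)||_F^2 = 1.0000^2 + (-2.0000)^2 + (-1.3333)^2 + 3.0000^2 = 15.7778
||T^(-1)||_F = sqrt(15.7778) = 3.9721

3.9721


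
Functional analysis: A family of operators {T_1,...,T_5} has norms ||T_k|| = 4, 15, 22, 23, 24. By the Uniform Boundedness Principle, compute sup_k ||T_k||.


By the Uniform Boundedness Principle, the supremum of norms is finite.
sup_k ||T_k|| = max(4, 15, 22, 23, 24) = 24

24


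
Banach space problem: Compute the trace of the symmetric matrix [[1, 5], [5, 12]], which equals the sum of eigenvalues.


For a self-adjoint (symmetric) matrix, the eigenvalues are real.
The sum of eigenvalues equals the trace of the matrix.
trace = 1 + 12 = 13

13


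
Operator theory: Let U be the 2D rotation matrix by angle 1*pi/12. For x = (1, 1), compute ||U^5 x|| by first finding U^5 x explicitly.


U is a rotation by theta = 1*pi/12
U^5 = rotation by 5*theta = 5*pi/12
cos(5*pi/12) = 0.2588, sin(5*pi/12) = 0.9659
U^5 x = (0.2588 * 1 - 0.9659 * 1, 0.9659 * 1 + 0.2588 * 1)
= (-0.7071, 1.2247)
||U^5 x|| = sqrt((-0.7071)^2 + 1.2247^2) = sqrt(2.0000) = 1.4142

1.4142


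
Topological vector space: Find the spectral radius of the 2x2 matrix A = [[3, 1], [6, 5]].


For a 2x2 matrix, eigenvalues satisfy lambda^2 - (trace)*lambda + det = 0
trace = 3 + 5 = 8
det = 3*5 - 1*6 = 9
discriminant = 8^2 - 4*(9) = 28
spectral radius = max |eigenvalue| = 6.6458

6.6458


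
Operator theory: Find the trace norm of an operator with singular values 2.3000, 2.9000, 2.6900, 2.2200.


The nuclear norm is the sum of all singular values.
||T||_1 = 2.3000 + 2.9000 + 2.6900 + 2.2200
= 10.1100

10.1100


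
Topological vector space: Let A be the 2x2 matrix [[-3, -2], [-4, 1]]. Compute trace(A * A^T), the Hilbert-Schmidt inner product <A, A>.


trace(A * A^T) = sum of squares of all entries
= (-3)^2 + (-2)^2 + (-4)^2 + 1^2
= 9 + 4 + 16 + 1
= 30

30


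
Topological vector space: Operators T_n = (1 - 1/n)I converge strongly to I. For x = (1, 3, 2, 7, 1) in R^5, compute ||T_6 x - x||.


T_6 x - x = (1 - 1/6)x - x = -x/6
||x|| = sqrt(64) = 8.0000
||T_6 x - x|| = ||x||/6 = 8.0000/6 = 1.3333

1.3333


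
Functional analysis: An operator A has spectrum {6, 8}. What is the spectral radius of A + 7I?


Spectrum of A + 7I = {13, 15}
Spectral radius = max |lambda| over the shifted spectrum
= max(13, 15) = 15

15


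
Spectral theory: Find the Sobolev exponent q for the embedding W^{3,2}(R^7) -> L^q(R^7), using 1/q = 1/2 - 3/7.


Using the Sobolev embedding formula: 1/q = 1/p - k/n
1/q = 1/2 - 3/7 = 1/14
q = 1/(1/14) = 14

14.0000


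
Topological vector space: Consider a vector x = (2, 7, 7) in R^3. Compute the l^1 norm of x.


The l^1 norm equals the sum of absolute values of all components.
||x||_1 = 2 + 7 + 7
= 16

16.0000


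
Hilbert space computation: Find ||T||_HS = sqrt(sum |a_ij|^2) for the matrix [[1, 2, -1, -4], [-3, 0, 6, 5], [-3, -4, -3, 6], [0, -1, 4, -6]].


The Hilbert-Schmidt norm is sqrt(sum of squares of all entries).
Sum of squares = 1^2 + 2^2 + (-1)^2 + (-4)^2 + (-3)^2 + 0^2 + 6^2 + 5^2 + (-3)^2 + (-4)^2 + (-3)^2 + 6^2 + 0^2 + (-1)^2 + 4^2 + (-6)^2
= 1 + 4 + 1 + 16 + 9 + 0 + 36 + 25 + 9 + 16 + 9 + 36 + 0 + 1 + 16 + 36 = 215
||T||_HS = sqrt(215) = 14.6629

14.6629
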